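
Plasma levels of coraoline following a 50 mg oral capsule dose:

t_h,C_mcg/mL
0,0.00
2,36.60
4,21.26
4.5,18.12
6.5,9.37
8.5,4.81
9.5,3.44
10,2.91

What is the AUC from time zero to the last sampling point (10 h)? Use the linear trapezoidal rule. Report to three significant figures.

AUC = 152 mcg/mL·h

Trapezoidal AUC_0→10:
  [0→2]: (0.00+36.60)/2 × 2 = 36.6
  [2→4]: (36.60+21.26)/2 × 2 = 57.86
  [4→4.5]: (21.26+18.12)/2 × 0.5 = 9.845
  [4.5→6.5]: (18.12+9.37)/2 × 2 = 27.49
  [6.5→8.5]: (9.37+4.81)/2 × 2 = 14.18
  [8.5→9.5]: (4.81+3.44)/2 × 1 = 4.125
  [9.5→10]: (3.44+2.91)/2 × 0.5 = 1.5875
  Sum = 151.6875 mcg/mL·h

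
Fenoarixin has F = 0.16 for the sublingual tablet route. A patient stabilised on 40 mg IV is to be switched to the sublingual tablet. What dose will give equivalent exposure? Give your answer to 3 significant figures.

D_sublingual = 250 mg

For equal systemic exposure: F × D_ev = D_iv
D_ev = D_iv / F = 40 / 0.16 = 250 mg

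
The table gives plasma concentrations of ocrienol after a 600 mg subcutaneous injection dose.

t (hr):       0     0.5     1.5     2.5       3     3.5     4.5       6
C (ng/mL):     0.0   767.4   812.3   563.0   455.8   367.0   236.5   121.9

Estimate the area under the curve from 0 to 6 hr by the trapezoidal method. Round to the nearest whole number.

AUC = 2700 ng/mL·hr

Trapezoidal AUC_0→6:
  [0→0.5]: (0.0+767.4)/2 × 0.5 = 191.85
  [0.5→1.5]: (767.4+812.3)/2 × 1 = 789.85
  [1.5→2.5]: (812.3+563.0)/2 × 1 = 687.65
  [2.5→3]: (563.0+455.8)/2 × 0.5 = 254.7
  [3→3.5]: (455.8+367.0)/2 × 0.5 = 205.7
  [3.5→4.5]: (367.0+236.5)/2 × 1 = 301.75
  [4.5→6]: (236.5+121.9)/2 × 1.5 = 268.8
  Sum = 2700.3 ng/mL·hr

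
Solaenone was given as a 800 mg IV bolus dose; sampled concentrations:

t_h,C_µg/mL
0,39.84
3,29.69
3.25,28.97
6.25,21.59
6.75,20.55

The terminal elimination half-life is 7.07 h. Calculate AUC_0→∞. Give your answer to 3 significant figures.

Trapezoidal AUC_0→6.75:
  [0→3]: (39.84+29.69)/2 × 3 = 104.295
  [3→3.25]: (29.69+28.97)/2 × 0.25 = 7.3325
  [3.25→6.25]: (28.97+21.59)/2 × 3 = 75.84
  [6.25→6.75]: (21.59+20.55)/2 × 0.5 = 10.535
  Sum = 198.0025 µg/mL·h
k_e = ln2 / t½ = 0.693147 / 7.07 = 0.0980 h^-1
Extrapolated tail: C_last / k_e = 20.55 / 0.098 = 209.694
AUC_0→∞ = 198.0025 + 209.694 = 407.6965 µg/mL·h

AUC = 408 µg/mL·h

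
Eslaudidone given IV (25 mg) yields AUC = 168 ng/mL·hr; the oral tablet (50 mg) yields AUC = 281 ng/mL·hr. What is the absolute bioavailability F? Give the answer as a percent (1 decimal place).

F = 83.6%

F = (AUC_ev / D_ev) / (AUC_iv / D_iv)
  = (281/50) / (168/25)
  = 5.62 / 6.72 = 0.8363
  = 83.63%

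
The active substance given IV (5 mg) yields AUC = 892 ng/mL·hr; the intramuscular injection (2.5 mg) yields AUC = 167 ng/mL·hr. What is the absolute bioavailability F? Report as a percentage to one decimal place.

F = 37.4%

F = (AUC_ev / D_ev) / (AUC_iv / D_iv)
  = (167/2.5) / (892/5)
  = 66.8 / 178.4 = 0.3744
  = 37.44%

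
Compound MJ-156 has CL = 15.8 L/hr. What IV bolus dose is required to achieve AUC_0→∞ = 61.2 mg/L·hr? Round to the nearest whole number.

Dose_iv = CL × AUC_0→∞
     = 15.8 × 61.2 = 966.96 mg

Dose = 967 mg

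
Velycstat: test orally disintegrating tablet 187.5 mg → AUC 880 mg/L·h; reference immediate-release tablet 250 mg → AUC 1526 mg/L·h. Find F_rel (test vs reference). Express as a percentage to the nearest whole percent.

F_rel = (AUC_test/D_test) / (AUC_ref/D_ref)
      = (880/187.5) / (1526/250)
      = 4.69333 / 6.104 = 0.7689 = 76.89%

F_rel = 77%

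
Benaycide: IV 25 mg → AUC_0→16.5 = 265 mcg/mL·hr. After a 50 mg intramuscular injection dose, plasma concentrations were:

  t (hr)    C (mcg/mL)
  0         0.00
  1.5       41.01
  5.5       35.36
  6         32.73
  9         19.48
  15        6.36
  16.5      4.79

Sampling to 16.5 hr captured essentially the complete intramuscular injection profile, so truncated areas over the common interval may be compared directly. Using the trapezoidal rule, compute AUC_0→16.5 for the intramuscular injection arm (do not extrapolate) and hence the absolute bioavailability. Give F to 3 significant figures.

F = 0.688

Trapezoidal AUC_0→16.5 (intramuscular injection):
  [0→1.5]: (0.00+41.01)/2 × 1.5 = 30.7575
  [1.5→5.5]: (41.01+35.36)/2 × 4 = 152.74
  [5.5→6]: (35.36+32.73)/2 × 0.5 = 17.0225
  [6→9]: (32.73+19.48)/2 × 3 = 78.315
  [9→15]: (19.48+6.36)/2 × 6 = 77.52
  [15→16.5]: (6.36+4.79)/2 × 1.5 = 8.3625
  Sum = 364.7175 mcg/mL·hr
F = (AUC_ev/D_ev)/(AUC_iv/D_iv) = (364.7175/50)/(265/25) = 7.29435/10.6 = 0.6881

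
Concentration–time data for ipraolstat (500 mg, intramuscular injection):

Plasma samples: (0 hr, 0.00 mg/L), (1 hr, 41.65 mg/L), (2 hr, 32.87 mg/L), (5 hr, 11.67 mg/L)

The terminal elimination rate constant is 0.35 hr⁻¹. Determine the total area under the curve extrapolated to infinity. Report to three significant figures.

AUC = 158 mg/L·hr

Trapezoidal AUC_0→5:
  [0→1]: (0.00+41.65)/2 × 1 = 20.825
  [1→2]: (41.65+32.87)/2 × 1 = 37.26
  [2→5]: (32.87+11.67)/2 × 3 = 66.81
  Sum = 124.895 mg/L·hr
Extrapolated tail: C_last / k_e = 11.67 / 0.35 = 33.343
AUC_0→∞ = 124.895 + 33.343 = 158.238 mg/L·hr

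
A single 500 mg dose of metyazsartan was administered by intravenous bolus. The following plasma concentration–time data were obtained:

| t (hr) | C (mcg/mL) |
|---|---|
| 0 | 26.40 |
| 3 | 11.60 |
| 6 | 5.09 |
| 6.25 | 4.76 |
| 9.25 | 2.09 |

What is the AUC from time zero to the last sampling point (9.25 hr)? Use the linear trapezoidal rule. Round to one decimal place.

Trapezoidal AUC_0→9.25:
  [0→3]: (26.40+11.60)/2 × 3 = 57.0
  [3→6]: (11.60+5.09)/2 × 3 = 25.035
  [6→6.25]: (5.09+4.76)/2 × 0.25 = 1.23125
  [6.25→9.25]: (4.76+2.09)/2 × 3 = 10.275
  Sum = 93.54125 mcg/mL·hr

AUC = 93.5 mcg/mL·hr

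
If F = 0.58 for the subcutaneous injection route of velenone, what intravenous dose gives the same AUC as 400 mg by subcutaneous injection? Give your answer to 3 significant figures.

D_iv = 232 mg

Systemic exposure from an extravascular dose = F × D_ev, so the equivalent IV dose is F × D_ev.
D_iv = F × D_ev = 0.58 × 400 = 232 mg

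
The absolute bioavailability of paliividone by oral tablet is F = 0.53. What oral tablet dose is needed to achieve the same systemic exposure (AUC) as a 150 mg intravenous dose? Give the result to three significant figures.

D_oral = 283 mg

For equal systemic exposure: F × D_ev = D_iv
D_ev = D_iv / F = 150 / 0.53 = 283.019 mg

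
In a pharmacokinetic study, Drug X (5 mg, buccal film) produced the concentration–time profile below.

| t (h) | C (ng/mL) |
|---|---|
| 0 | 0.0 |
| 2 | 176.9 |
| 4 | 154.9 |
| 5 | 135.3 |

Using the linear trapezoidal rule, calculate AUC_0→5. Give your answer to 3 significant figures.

Trapezoidal AUC_0→5:
  [0→2]: (0.0+176.9)/2 × 2 = 176.9
  [2→4]: (176.9+154.9)/2 × 2 = 331.8
  [4→5]: (154.9+135.3)/2 × 1 = 145.1
  Sum = 653.8 ng/mL·h

AUC = 654 ng/mL·h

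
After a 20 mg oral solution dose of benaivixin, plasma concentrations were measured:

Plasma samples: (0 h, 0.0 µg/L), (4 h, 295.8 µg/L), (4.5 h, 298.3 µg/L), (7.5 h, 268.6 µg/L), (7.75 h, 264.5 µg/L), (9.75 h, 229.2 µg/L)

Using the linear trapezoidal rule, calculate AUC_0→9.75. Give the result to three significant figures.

Trapezoidal AUC_0→9.75:
  [0→4]: (0.0+295.8)/2 × 4 = 591.6
  [4→4.5]: (295.8+298.3)/2 × 0.5 = 148.525
  [4.5→7.5]: (298.3+268.6)/2 × 3 = 850.35
  [7.5→7.75]: (268.6+264.5)/2 × 0.25 = 66.6375
  [7.75→9.75]: (264.5+229.2)/2 × 2 = 493.7
  Sum = 2150.8125 µg/L·h

AUC = 2150 µg/L·h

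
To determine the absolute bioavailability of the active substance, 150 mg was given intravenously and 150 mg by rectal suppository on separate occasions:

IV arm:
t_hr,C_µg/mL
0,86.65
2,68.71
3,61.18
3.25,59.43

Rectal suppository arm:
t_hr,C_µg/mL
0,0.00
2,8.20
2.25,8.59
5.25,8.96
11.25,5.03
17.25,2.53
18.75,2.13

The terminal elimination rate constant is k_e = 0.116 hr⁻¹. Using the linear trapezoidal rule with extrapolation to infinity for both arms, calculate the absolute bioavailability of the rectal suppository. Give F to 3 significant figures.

F = 0.165

Trapezoidal AUC_0→3.25 (IV):
  [0→2]: (86.65+68.71)/2 × 2 = 155.36
  [2→3]: (68.71+61.18)/2 × 1 = 64.945
  [3→3.25]: (61.18+59.43)/2 × 0.25 = 15.07625
  Sum = 235.38125 µg/mL·hr
IV tail: 59.43/0.116 = 512.328; AUC_iv,0→∞ = 235.38125 + 512.328 = 747.70925 µg/mL·hr
Trapezoidal AUC_0→18.75 (rectal suppository):
  [0→2]: (0.00+8.20)/2 × 2 = 8.2
  [2→2.25]: (8.20+8.59)/2 × 0.25 = 2.09875
  [2.25→5.25]: (8.59+8.96)/2 × 3 = 26.325
  [5.25→11.25]: (8.96+5.03)/2 × 6 = 41.97
  [11.25→17.25]: (5.03+2.53)/2 × 6 = 22.68
  [17.25→18.75]: (2.53+2.13)/2 × 1.5 = 3.495
  Sum = 104.76875 µg/mL·hr
rectal suppository tail: 2.13/0.116 = 18.362; AUC_ev,0→∞ = 104.76875 + 18.362 = 123.13075 µg/mL·hr
F = (AUC_ev/D_ev)/(AUC_iv/D_iv) = (123.13075/150)/(747.70925/150) = 0.820872/4.98473 = 0.1647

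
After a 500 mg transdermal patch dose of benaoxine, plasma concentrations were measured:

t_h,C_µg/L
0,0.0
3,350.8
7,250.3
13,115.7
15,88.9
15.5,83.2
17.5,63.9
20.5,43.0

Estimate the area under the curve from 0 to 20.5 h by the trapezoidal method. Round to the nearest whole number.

Trapezoidal AUC_0→20.5:
  [0→3]: (0.0+350.8)/2 × 3 = 526.2
  [3→7]: (350.8+250.3)/2 × 4 = 1202.2
  [7→13]: (250.3+115.7)/2 × 6 = 1098.0
  [13→15]: (115.7+88.9)/2 × 2 = 204.6
  [15→15.5]: (88.9+83.2)/2 × 0.5 = 43.025
  [15.5→17.5]: (83.2+63.9)/2 × 2 = 147.1
  [17.5→20.5]: (63.9+43.0)/2 × 3 = 160.35
  Sum = 3381.475 µg/L·h

AUC = 3381 µg/L·h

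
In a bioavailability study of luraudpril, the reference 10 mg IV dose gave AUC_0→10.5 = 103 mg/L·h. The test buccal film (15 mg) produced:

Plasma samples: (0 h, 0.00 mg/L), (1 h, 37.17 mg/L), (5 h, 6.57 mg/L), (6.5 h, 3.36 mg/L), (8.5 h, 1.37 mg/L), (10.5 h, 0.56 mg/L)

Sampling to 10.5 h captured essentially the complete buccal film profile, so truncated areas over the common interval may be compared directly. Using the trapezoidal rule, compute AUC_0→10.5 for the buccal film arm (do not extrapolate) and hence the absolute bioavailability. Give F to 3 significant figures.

Trapezoidal AUC_0→10.5 (buccal film):
  [0→1]: (0.00+37.17)/2 × 1 = 18.585
  [1→5]: (37.17+6.57)/2 × 4 = 87.48
  [5→6.5]: (6.57+3.36)/2 × 1.5 = 7.4475
  [6.5→8.5]: (3.36+1.37)/2 × 2 = 4.73
  [8.5→10.5]: (1.37+0.56)/2 × 2 = 1.93
  Sum = 120.1725 mg/L·h
F = (AUC_ev/D_ev)/(AUC_iv/D_iv) = (120.1725/15)/(103/10) = 8.0115/10.3 = 0.7778

F = 0.778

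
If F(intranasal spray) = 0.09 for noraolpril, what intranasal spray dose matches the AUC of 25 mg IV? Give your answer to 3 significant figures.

For equal systemic exposure: F × D_ev = D_iv
D_ev = D_iv / F = 25 / 0.09 = 277.778 mg

D_intranasal = 278 mg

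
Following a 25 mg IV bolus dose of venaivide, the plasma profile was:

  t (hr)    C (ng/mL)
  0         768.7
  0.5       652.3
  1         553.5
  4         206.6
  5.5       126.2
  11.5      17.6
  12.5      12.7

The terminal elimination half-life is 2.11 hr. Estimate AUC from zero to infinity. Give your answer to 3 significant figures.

AUC = 2530 ng/mL·hr

Trapezoidal AUC_0→12.5:
  [0→0.5]: (768.7+652.3)/2 × 0.5 = 355.25
  [0.5→1]: (652.3+553.5)/2 × 0.5 = 301.45
  [1→4]: (553.5+206.6)/2 × 3 = 1140.15
  [4→5.5]: (206.6+126.2)/2 × 1.5 = 249.6
  [5.5→11.5]: (126.2+17.6)/2 × 6 = 431.4
  [11.5→12.5]: (17.6+12.7)/2 × 1 = 15.15
  Sum = 2493.0 ng/mL·hr
k_e = ln2 / t½ = 0.693147 / 2.11 = 0.3285 hr^-1
Extrapolated tail: C_last / k_e = 12.7 / 0.3285 = 38.661
AUC_0→∞ = 2493.0 + 38.661 = 2531.661 ng/mL·hr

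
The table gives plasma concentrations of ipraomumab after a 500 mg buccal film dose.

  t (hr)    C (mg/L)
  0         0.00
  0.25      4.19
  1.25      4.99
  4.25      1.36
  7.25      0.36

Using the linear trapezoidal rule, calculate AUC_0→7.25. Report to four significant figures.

Trapezoidal AUC_0→7.25:
  [0→0.25]: (0.00+4.19)/2 × 0.25 = 0.52375
  [0.25→1.25]: (4.19+4.99)/2 × 1 = 4.59
  [1.25→4.25]: (4.99+1.36)/2 × 3 = 9.525
  [4.25→7.25]: (1.36+0.36)/2 × 3 = 2.58
  Sum = 17.21875 mg/L·hr

AUC = 17.22 mg/L·hr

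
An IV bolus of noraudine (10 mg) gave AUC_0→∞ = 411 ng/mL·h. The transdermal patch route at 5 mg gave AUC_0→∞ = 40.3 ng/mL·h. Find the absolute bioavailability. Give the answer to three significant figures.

F = (AUC_ev / D_ev) / (AUC_iv / D_iv)
  = (40.3/5) / (411/10)
  = 8.06 / 41.1 = 0.1961

F = 0.196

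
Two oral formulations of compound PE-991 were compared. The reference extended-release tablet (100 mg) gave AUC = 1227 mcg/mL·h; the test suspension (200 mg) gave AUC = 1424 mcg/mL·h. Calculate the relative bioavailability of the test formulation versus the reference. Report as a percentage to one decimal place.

F_rel = (AUC_test/D_test) / (AUC_ref/D_ref)
      = (1424/200) / (1227/100)
      = 7.12 / 12.27 = 0.5803 = 58.03%

F_rel = 58.0%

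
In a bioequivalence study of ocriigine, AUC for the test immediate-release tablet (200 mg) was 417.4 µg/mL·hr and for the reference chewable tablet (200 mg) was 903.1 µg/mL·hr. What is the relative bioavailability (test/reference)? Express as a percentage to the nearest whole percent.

F_rel = 46%

F_rel = (AUC_test/D_test) / (AUC_ref/D_ref)
      = (417.4/200) / (903.1/200)
      = 2.087 / 4.5155 = 0.4622 = 46.22%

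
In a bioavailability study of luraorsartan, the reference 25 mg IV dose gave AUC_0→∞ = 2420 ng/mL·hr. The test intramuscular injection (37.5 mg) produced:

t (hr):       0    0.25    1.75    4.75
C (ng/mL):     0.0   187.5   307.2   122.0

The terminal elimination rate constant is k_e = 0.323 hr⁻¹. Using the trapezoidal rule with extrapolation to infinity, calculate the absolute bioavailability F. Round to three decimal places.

Trapezoidal AUC_0→4.75 (intramuscular injection):
  [0→0.25]: (0.0+187.5)/2 × 0.25 = 23.4375
  [0.25→1.75]: (187.5+307.2)/2 × 1.5 = 371.025
  [1.75→4.75]: (307.2+122.0)/2 × 3 = 643.8
  Sum = 1038.2625 ng/mL·hr
Tail: C_last/k_e = 122.0/0.323 = 377.709
AUC_0→∞ (intramuscular injection) = 1038.2625 + 377.709 = 1415.9715 ng/mL·hr
F = (AUC_ev/D_ev)/(AUC_iv/D_iv) = (1415.9715/37.5)/(2420/25) = 37.75924/96.8 = 0.3901

F = 0.390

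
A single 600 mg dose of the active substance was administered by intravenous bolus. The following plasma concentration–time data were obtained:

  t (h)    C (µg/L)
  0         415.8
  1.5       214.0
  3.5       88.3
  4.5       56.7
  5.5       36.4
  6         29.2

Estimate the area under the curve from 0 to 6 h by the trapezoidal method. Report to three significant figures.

AUC = 910 µg/L·h

Trapezoidal AUC_0→6:
  [0→1.5]: (415.8+214.0)/2 × 1.5 = 472.35
  [1.5→3.5]: (214.0+88.3)/2 × 2 = 302.3
  [3.5→4.5]: (88.3+56.7)/2 × 1 = 72.5
  [4.5→5.5]: (56.7+36.4)/2 × 1 = 46.55
  [5.5→6]: (36.4+29.2)/2 × 0.5 = 16.4
  Sum = 910.1 µg/L·h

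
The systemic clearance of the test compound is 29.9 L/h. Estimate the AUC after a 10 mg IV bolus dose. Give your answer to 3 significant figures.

AUC = 0.334 mg/L·h

AUC_0→∞ = Dose_iv / CL
        = 10 / 29.9 = 0.334448 mg/L·h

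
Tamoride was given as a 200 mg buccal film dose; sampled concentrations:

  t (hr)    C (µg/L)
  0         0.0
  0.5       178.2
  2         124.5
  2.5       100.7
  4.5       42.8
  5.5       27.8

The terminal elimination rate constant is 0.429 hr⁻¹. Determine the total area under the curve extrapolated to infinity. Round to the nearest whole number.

Trapezoidal AUC_0→5.5:
  [0→0.5]: (0.0+178.2)/2 × 0.5 = 44.55
  [0.5→2]: (178.2+124.5)/2 × 1.5 = 227.025
  [2→2.5]: (124.5+100.7)/2 × 0.5 = 56.3
  [2.5→4.5]: (100.7+42.8)/2 × 2 = 143.5
  [4.5→5.5]: (42.8+27.8)/2 × 1 = 35.3
  Sum = 506.675 µg/L·hr
Extrapolated tail: C_last / k_e = 27.8 / 0.429 = 64.802
AUC_0→∞ = 506.675 + 64.802 = 571.477 µg/L·hr

AUC = 571 µg/L·hr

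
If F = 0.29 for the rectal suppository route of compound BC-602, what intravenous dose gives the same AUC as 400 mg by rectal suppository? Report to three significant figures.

D_iv = 116 mg

Systemic exposure from an extravascular dose = F × D_ev, so the equivalent IV dose is F × D_ev.
D_iv = F × D_ev = 0.29 × 400 = 116 mg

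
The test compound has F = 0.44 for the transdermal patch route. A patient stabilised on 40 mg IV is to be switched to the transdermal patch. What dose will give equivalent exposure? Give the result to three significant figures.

D_transdermal = 90.9 mg

For equal systemic exposure: F × D_ev = D_iv
D_ev = D_iv / F = 40 / 0.44 = 90.9091 mg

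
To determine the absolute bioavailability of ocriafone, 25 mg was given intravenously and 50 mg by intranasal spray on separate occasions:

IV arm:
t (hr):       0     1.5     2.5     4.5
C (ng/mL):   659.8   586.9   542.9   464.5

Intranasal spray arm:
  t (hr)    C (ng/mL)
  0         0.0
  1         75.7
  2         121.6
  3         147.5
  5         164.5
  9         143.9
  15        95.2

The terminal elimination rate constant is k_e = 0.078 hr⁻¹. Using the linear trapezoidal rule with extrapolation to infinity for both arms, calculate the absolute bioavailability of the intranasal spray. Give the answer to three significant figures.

Trapezoidal AUC_0→4.5 (IV):
  [0→1.5]: (659.8+586.9)/2 × 1.5 = 935.025
  [1.5→2.5]: (586.9+542.9)/2 × 1 = 564.9
  [2.5→4.5]: (542.9+464.5)/2 × 2 = 1007.4
  Sum = 2507.325 ng/mL·hr
IV tail: 464.5/0.078 = 5955.128; AUC_iv,0→∞ = 2507.325 + 5955.128 = 8462.453 ng/mL·hr
Trapezoidal AUC_0→15 (intranasal spray):
  [0→1]: (0.0+75.7)/2 × 1 = 37.85
  [1→2]: (75.7+121.6)/2 × 1 = 98.65
  [2→3]: (121.6+147.5)/2 × 1 = 134.55
  [3→5]: (147.5+164.5)/2 × 2 = 312.0
  [5→9]: (164.5+143.9)/2 × 4 = 616.8
  [9→15]: (143.9+95.2)/2 × 6 = 717.3
  Sum = 1917.15 ng/mL·hr
intranasal spray tail: 95.2/0.078 = 1220.513; AUC_ev,0→∞ = 1917.15 + 1220.513 = 3137.663 ng/mL·hr
F = (AUC_ev/D_ev)/(AUC_iv/D_iv) = (3137.663/50)/(8462.453/25) = 62.75326/338.49812 = 0.1854

F = 0.185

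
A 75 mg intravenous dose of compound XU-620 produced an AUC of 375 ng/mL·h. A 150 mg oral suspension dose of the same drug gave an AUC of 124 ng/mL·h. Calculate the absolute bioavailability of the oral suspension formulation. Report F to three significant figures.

F = (AUC_ev / D_ev) / (AUC_iv / D_iv)
  = (124/150) / (375/75)
  = 0.826667 / 5 = 0.1653

F = 0.165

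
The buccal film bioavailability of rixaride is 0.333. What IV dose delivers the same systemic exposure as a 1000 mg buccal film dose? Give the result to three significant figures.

Systemic exposure from an extravascular dose = F × D_ev, so the equivalent IV dose is F × D_ev.
D_iv = F × D_ev = 0.333 × 1000 = 333 mg

D_iv = 333 mg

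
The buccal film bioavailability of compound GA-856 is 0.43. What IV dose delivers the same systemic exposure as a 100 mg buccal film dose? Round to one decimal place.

D_iv = 43.0 mg

Systemic exposure from an extravascular dose = F × D_ev, so the equivalent IV dose is F × D_ev.
D_iv = F × D_ev = 0.43 × 100 = 43 mg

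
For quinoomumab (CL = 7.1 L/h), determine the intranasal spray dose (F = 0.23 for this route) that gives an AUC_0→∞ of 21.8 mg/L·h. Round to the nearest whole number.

Dose = CL × AUC_0→∞ / F
     = 7.1 × 21.8 / 0.23 = 672.957 mg

Dose = 673 mg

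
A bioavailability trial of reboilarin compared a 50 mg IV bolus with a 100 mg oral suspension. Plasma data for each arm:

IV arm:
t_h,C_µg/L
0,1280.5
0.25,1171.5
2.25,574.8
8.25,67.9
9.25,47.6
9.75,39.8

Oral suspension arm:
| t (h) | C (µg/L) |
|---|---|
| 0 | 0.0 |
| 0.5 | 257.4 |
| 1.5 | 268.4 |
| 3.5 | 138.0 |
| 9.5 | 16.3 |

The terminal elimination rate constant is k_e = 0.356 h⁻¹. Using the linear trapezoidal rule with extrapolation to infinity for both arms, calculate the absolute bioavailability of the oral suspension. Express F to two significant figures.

Trapezoidal AUC_0→9.75 (IV):
  [0→0.25]: (1280.5+1171.5)/2 × 0.25 = 306.5
  [0.25→2.25]: (1171.5+574.8)/2 × 2 = 1746.3
  [2.25→8.25]: (574.8+67.9)/2 × 6 = 1928.1
  [8.25→9.25]: (67.9+47.6)/2 × 1 = 57.75
  [9.25→9.75]: (47.6+39.8)/2 × 0.5 = 21.85
  Sum = 4060.5 µg/L·h
IV tail: 39.8/0.356 = 111.798; AUC_iv,0→∞ = 4060.5 + 111.798 = 4172.298 µg/L·h
Trapezoidal AUC_0→9.5 (oral suspension):
  [0→0.5]: (0.0+257.4)/2 × 0.5 = 64.35
  [0.5→1.5]: (257.4+268.4)/2 × 1 = 262.9
  [1.5→3.5]: (268.4+138.0)/2 × 2 = 406.4
  [3.5→9.5]: (138.0+16.3)/2 × 6 = 462.9
  Sum = 1196.55 µg/L·h
oral suspension tail: 16.3/0.356 = 45.787; AUC_ev,0→∞ = 1196.55 + 45.787 = 1242.337 µg/L·h
F = (AUC_ev/D_ev)/(AUC_iv/D_iv) = (1242.337/100)/(4172.298/50) = 12.42337/83.44596 = 0.1489

F = 0.15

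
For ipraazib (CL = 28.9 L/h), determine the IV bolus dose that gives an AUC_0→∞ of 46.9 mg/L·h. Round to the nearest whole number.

Dose_iv = CL × AUC_0→∞
     = 28.9 × 46.9 = 1355.41 mg

Dose = 1355 mg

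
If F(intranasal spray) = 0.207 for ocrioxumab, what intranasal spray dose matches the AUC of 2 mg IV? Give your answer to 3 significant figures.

D_intranasal = 9.66 mg

For equal systemic exposure: F × D_ev = D_iv
D_ev = D_iv / F = 2 / 0.207 = 9.66184 mg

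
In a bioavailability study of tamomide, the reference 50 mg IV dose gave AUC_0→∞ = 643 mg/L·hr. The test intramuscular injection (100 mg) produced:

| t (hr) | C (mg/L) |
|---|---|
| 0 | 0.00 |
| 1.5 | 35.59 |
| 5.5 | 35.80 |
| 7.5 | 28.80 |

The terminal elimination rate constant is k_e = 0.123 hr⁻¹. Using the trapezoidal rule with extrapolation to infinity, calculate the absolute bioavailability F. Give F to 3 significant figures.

Trapezoidal AUC_0→7.5 (intramuscular injection):
  [0→1.5]: (0.00+35.59)/2 × 1.5 = 26.6925
  [1.5→5.5]: (35.59+35.80)/2 × 4 = 142.78
  [5.5→7.5]: (35.80+28.80)/2 × 2 = 64.6
  Sum = 234.0725 mg/L·hr
Tail: C_last/k_e = 28.80/0.123 = 234.146
AUC_0→∞ (intramuscular injection) = 234.0725 + 234.146 = 468.2185 mg/L·hr
F = (AUC_ev/D_ev)/(AUC_iv/D_iv) = (468.2185/100)/(643/50) = 4.682185/12.86 = 0.3641

F = 0.364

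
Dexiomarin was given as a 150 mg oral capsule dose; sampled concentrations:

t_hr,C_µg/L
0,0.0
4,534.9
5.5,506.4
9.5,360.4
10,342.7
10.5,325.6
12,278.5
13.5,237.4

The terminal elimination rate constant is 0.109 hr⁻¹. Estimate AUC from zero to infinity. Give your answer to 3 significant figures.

Trapezoidal AUC_0→13.5:
  [0→4]: (0.0+534.9)/2 × 4 = 1069.8
  [4→5.5]: (534.9+506.4)/2 × 1.5 = 780.975
  [5.5→9.5]: (506.4+360.4)/2 × 4 = 1733.6
  [9.5→10]: (360.4+342.7)/2 × 0.5 = 175.775
  [10→10.5]: (342.7+325.6)/2 × 0.5 = 167.075
  [10.5→12]: (325.6+278.5)/2 × 1.5 = 453.075
  [12→13.5]: (278.5+237.4)/2 × 1.5 = 386.925
  Sum = 4767.225 µg/L·hr
Extrapolated tail: C_last / k_e = 237.4 / 0.109 = 2177.982
AUC_0→∞ = 4767.225 + 2177.982 = 6945.207 µg/L·hr

AUC = 6950 µg/L·hr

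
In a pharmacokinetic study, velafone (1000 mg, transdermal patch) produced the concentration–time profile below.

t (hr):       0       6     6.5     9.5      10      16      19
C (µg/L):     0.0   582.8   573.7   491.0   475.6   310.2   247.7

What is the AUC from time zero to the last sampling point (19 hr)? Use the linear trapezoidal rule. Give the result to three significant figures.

Trapezoidal AUC_0→19:
  [0→6]: (0.0+582.8)/2 × 6 = 1748.4
  [6→6.5]: (582.8+573.7)/2 × 0.5 = 289.125
  [6.5→9.5]: (573.7+491.0)/2 × 3 = 1597.05
  [9.5→10]: (491.0+475.6)/2 × 0.5 = 241.65
  [10→16]: (475.6+310.2)/2 × 6 = 2357.4
  [16→19]: (310.2+247.7)/2 × 3 = 836.85
  Sum = 7070.475 µg/L·hr

AUC = 7070 µg/L·hr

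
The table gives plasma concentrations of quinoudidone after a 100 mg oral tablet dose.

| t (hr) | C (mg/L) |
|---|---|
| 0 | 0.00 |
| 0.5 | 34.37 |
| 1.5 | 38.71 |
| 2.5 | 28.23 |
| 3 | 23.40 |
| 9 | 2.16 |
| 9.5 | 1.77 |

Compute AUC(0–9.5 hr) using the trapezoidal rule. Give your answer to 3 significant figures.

AUC = 169 mg/L·hr

Trapezoidal AUC_0→9.5:
  [0→0.5]: (0.00+34.37)/2 × 0.5 = 8.5925
  [0.5→1.5]: (34.37+38.71)/2 × 1 = 36.54
  [1.5→2.5]: (38.71+28.23)/2 × 1 = 33.47
  [2.5→3]: (28.23+23.40)/2 × 0.5 = 12.9075
  [3→9]: (23.40+2.16)/2 × 6 = 76.68
  [9→9.5]: (2.16+1.77)/2 × 0.5 = 0.9825
  Sum = 169.1725 mg/L·hr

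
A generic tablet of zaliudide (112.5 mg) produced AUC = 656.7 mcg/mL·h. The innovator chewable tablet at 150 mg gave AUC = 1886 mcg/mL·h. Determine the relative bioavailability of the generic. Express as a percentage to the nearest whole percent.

F_rel = (AUC_test/D_test) / (AUC_ref/D_ref)
      = (656.7/112.5) / (1886/150)
      = 5.83733 / 12.5733 = 0.4643 = 46.43%

F_rel = 46%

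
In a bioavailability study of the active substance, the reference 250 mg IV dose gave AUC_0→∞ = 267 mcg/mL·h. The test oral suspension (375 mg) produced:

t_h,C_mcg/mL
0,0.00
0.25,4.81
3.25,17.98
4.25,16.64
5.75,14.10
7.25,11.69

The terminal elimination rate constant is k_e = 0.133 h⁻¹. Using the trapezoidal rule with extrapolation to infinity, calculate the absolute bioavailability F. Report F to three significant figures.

Trapezoidal AUC_0→7.25 (oral suspension):
  [0→0.25]: (0.00+4.81)/2 × 0.25 = 0.60125
  [0.25→3.25]: (4.81+17.98)/2 × 3 = 34.185
  [3.25→4.25]: (17.98+16.64)/2 × 1 = 17.31
  [4.25→5.75]: (16.64+14.10)/2 × 1.5 = 23.055
  [5.75→7.25]: (14.10+11.69)/2 × 1.5 = 19.3425
  Sum = 94.49375 mcg/mL·h
Tail: C_last/k_e = 11.69/0.133 = 87.895
AUC_0→∞ (oral suspension) = 94.49375 + 87.895 = 182.38875 mcg/mL·h
F = (AUC_ev/D_ev)/(AUC_iv/D_iv) = (182.38875/375)/(267/250) = 0.48637/1.068 = 0.4554

F = 0.455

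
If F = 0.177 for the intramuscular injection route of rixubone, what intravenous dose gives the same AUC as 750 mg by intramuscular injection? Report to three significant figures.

D_iv = 133 mg

Systemic exposure from an extravascular dose = F × D_ev, so the equivalent IV dose is F × D_ev.
D_iv = F × D_ev = 0.177 × 750 = 132.75 mg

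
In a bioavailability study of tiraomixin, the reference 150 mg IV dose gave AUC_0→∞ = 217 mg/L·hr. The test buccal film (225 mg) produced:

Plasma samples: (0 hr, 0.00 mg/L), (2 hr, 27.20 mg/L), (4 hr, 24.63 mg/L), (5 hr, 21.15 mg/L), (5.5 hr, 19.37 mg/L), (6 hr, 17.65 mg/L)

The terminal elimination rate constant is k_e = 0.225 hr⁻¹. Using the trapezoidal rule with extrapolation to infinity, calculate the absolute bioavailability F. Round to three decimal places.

Trapezoidal AUC_0→6 (buccal film):
  [0→2]: (0.00+27.20)/2 × 2 = 27.2
  [2→4]: (27.20+24.63)/2 × 2 = 51.83
  [4→5]: (24.63+21.15)/2 × 1 = 22.89
  [5→5.5]: (21.15+19.37)/2 × 0.5 = 10.13
  [5.5→6]: (19.37+17.65)/2 × 0.5 = 9.255
  Sum = 121.305 mg/L·hr
Tail: C_last/k_e = 17.65/0.225 = 78.444
AUC_0→∞ (buccal film) = 121.305 + 78.444 = 199.749 mg/L·hr
F = (AUC_ev/D_ev)/(AUC_iv/D_iv) = (199.749/225)/(217/150) = 0.887773/1.44667 = 0.6137

F = 0.614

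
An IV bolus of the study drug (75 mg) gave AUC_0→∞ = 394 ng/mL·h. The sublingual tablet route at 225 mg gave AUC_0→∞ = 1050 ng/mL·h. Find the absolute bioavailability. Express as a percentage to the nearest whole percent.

F = (AUC_ev / D_ev) / (AUC_iv / D_iv)
  = (1050/225) / (394/75)
  = 4.66667 / 5.25333 = 0.8883
  = 88.83%

F = 89%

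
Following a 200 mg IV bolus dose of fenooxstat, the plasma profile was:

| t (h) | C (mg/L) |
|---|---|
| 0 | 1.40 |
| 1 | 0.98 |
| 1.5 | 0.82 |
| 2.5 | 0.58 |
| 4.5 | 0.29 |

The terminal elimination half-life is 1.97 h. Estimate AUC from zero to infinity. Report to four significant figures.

Trapezoidal AUC_0→4.5:
  [0→1]: (1.40+0.98)/2 × 1 = 1.19
  [1→1.5]: (0.98+0.82)/2 × 0.5 = 0.45
  [1.5→2.5]: (0.82+0.58)/2 × 1 = 0.7
  [2.5→4.5]: (0.58+0.29)/2 × 2 = 0.87
  Sum = 3.21 mg/L·h
k_e = ln2 / t½ = 0.693147 / 1.97 = 0.3519 h^-1
Extrapolated tail: C_last / k_e = 0.29 / 0.3519 = 0.824
AUC_0→∞ = 3.21 + 0.824 = 4.034 mg/L·h

AUC = 4.034 mg/L·h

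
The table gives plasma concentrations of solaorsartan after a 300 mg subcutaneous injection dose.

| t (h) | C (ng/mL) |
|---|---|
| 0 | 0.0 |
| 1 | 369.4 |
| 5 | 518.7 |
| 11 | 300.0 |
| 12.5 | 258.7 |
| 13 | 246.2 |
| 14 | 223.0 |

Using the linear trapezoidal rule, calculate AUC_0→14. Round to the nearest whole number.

AUC = 5197 ng/mL·h

Trapezoidal AUC_0→14:
  [0→1]: (0.0+369.4)/2 × 1 = 184.7
  [1→5]: (369.4+518.7)/2 × 4 = 1776.2
  [5→11]: (518.7+300.0)/2 × 6 = 2456.1
  [11→12.5]: (300.0+258.7)/2 × 1.5 = 419.025
  [12.5→13]: (258.7+246.2)/2 × 0.5 = 126.225
  [13→14]: (246.2+223.0)/2 × 1 = 234.6
  Sum = 5196.85 ng/mL·h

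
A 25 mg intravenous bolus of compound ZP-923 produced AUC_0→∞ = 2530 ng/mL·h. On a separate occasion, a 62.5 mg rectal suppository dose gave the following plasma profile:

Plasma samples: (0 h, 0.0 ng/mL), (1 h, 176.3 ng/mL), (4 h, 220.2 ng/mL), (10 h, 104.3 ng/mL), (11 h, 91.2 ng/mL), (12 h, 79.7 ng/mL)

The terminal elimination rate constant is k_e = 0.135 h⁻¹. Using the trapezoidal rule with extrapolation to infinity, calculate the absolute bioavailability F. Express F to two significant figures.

Trapezoidal AUC_0→12 (rectal suppository):
  [0→1]: (0.0+176.3)/2 × 1 = 88.15
  [1→4]: (176.3+220.2)/2 × 3 = 594.75
  [4→10]: (220.2+104.3)/2 × 6 = 973.5
  [10→11]: (104.3+91.2)/2 × 1 = 97.75
  [11→12]: (91.2+79.7)/2 × 1 = 85.45
  Sum = 1839.6 ng/mL·h
Tail: C_last/k_e = 79.7/0.135 = 590.370
AUC_0→∞ (rectal suppository) = 1839.6 + 590.370 = 2429.97 ng/mL·h
F = (AUC_ev/D_ev)/(AUC_iv/D_iv) = (2429.97/62.5)/(2530/25) = 38.87952/101.2 = 0.3842

F = 0.38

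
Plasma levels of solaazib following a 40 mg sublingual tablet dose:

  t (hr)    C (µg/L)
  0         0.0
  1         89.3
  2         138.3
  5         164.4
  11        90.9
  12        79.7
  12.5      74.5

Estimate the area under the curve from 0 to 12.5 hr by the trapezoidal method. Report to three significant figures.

AUC = 1500 µg/L·hr

Trapezoidal AUC_0→12.5:
  [0→1]: (0.0+89.3)/2 × 1 = 44.65
  [1→2]: (89.3+138.3)/2 × 1 = 113.8
  [2→5]: (138.3+164.4)/2 × 3 = 454.05
  [5→11]: (164.4+90.9)/2 × 6 = 765.9
  [11→12]: (90.9+79.7)/2 × 1 = 85.3
  [12→12.5]: (79.7+74.5)/2 × 0.5 = 38.55
  Sum = 1502.25 µg/L·hr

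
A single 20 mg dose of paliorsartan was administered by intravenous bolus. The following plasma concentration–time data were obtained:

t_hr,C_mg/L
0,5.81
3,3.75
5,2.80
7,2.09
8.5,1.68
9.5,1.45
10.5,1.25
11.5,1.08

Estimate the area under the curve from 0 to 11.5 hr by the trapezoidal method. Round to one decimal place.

AUC = 32.7 mg/L·hr

Trapezoidal AUC_0→11.5:
  [0→3]: (5.81+3.75)/2 × 3 = 14.34
  [3→5]: (3.75+2.80)/2 × 2 = 6.55
  [5→7]: (2.80+2.09)/2 × 2 = 4.89
  [7→8.5]: (2.09+1.68)/2 × 1.5 = 2.8275
  [8.5→9.5]: (1.68+1.45)/2 × 1 = 1.565
  [9.5→10.5]: (1.45+1.25)/2 × 1 = 1.35
  [10.5→11.5]: (1.25+1.08)/2 × 1 = 1.165
  Sum = 32.6875 mg/L·hr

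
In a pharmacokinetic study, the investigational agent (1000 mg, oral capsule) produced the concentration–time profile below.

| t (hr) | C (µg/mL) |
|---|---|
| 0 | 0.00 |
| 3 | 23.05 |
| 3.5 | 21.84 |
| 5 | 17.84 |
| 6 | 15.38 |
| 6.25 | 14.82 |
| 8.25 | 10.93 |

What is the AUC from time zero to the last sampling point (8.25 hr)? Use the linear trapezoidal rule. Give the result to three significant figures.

Trapezoidal AUC_0→8.25:
  [0→3]: (0.00+23.05)/2 × 3 = 34.575
  [3→3.5]: (23.05+21.84)/2 × 0.5 = 11.2225
  [3.5→5]: (21.84+17.84)/2 × 1.5 = 29.76
  [5→6]: (17.84+15.38)/2 × 1 = 16.61
  [6→6.25]: (15.38+14.82)/2 × 0.25 = 3.775
  [6.25→8.25]: (14.82+10.93)/2 × 2 = 25.75
  Sum = 121.6925 µg/mL·hr

AUC = 122 µg/mL·hr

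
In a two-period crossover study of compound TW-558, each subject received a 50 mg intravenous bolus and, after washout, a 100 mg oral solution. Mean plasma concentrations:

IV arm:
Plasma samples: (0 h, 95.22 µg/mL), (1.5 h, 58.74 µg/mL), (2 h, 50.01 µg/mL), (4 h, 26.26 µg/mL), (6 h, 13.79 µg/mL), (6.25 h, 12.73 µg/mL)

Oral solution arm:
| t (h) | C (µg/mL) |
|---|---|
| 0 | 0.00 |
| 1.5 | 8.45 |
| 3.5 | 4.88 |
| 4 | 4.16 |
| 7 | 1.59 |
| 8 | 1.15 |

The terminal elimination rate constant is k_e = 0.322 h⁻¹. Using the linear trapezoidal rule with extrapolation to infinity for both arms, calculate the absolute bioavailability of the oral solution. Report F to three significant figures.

Trapezoidal AUC_0→6.25 (IV):
  [0→1.5]: (95.22+58.74)/2 × 1.5 = 115.47
  [1.5→2]: (58.74+50.01)/2 × 0.5 = 27.1875
  [2→4]: (50.01+26.26)/2 × 2 = 76.27
  [4→6]: (26.26+13.79)/2 × 2 = 40.05
  [6→6.25]: (13.79+12.73)/2 × 0.25 = 3.315
  Sum = 262.2925 µg/mL·h
IV tail: 12.73/0.322 = 39.534; AUC_iv,0→∞ = 262.2925 + 39.534 = 301.8265 µg/mL·h
Trapezoidal AUC_0→8 (oral solution):
  [0→1.5]: (0.00+8.45)/2 × 1.5 = 6.3375
  [1.5→3.5]: (8.45+4.88)/2 × 2 = 13.33
  [3.5→4]: (4.88+4.16)/2 × 0.5 = 2.26
  [4→7]: (4.16+1.59)/2 × 3 = 8.625
  [7→8]: (1.59+1.15)/2 × 1 = 1.37
  Sum = 31.9225 µg/mL·h
oral solution tail: 1.15/0.322 = 3.571; AUC_ev,0→∞ = 31.9225 + 3.571 = 35.4935 µg/mL·h
F = (AUC_ev/D_ev)/(AUC_iv/D_iv) = (35.4935/100)/(301.8265/50) = 0.354935/6.03653 = 0.0588

F = 0.0588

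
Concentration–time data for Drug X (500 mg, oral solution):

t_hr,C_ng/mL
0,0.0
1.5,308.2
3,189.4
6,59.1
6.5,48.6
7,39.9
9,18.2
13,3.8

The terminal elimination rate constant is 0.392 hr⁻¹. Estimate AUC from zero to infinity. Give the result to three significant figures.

Trapezoidal AUC_0→13:
  [0→1.5]: (0.0+308.2)/2 × 1.5 = 231.15
  [1.5→3]: (308.2+189.4)/2 × 1.5 = 373.2
  [3→6]: (189.4+59.1)/2 × 3 = 372.75
  [6→6.5]: (59.1+48.6)/2 × 0.5 = 26.925
  [6.5→7]: (48.6+39.9)/2 × 0.5 = 22.125
  [7→9]: (39.9+18.2)/2 × 2 = 58.1
  [9→13]: (18.2+3.8)/2 × 4 = 44.0
  Sum = 1128.25 ng/mL·hr
Extrapolated tail: C_last / k_e = 3.8 / 0.392 = 9.694
AUC_0→∞ = 1128.25 + 9.694 = 1137.944 ng/mL·hr

AUC = 1140 ng/mL·hr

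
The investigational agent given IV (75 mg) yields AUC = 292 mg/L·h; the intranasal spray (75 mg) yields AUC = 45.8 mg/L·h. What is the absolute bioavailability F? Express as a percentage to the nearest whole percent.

F = 16%

F = (AUC_ev / D_ev) / (AUC_iv / D_iv)
  = (45.8/75) / (292/75)
  = 0.610667 / 3.89333 = 0.1568
  = 15.68%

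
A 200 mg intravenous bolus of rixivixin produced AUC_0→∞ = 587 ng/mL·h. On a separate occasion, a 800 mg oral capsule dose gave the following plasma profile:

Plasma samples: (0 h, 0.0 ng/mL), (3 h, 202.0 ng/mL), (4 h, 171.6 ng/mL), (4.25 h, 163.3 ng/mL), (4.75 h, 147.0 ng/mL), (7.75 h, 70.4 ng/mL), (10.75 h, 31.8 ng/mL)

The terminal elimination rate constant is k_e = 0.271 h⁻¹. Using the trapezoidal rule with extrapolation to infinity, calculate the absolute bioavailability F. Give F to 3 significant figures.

Trapezoidal AUC_0→10.75 (oral capsule):
  [0→3]: (0.0+202.0)/2 × 3 = 303.0
  [3→4]: (202.0+171.6)/2 × 1 = 186.8
  [4→4.25]: (171.6+163.3)/2 × 0.25 = 41.8625
  [4.25→4.75]: (163.3+147.0)/2 × 0.5 = 77.575
  [4.75→7.75]: (147.0+70.4)/2 × 3 = 326.1
  [7.75→10.75]: (70.4+31.8)/2 × 3 = 153.3
  Sum = 1088.6375 ng/mL·h
Tail: C_last/k_e = 31.8/0.271 = 117.343
AUC_0→∞ (oral capsule) = 1088.6375 + 117.343 = 1205.9805 ng/mL·h
F = (AUC_ev/D_ev)/(AUC_iv/D_iv) = (1205.9805/800)/(587/200) = 1.50748/2.935 = 0.5136

F = 0.514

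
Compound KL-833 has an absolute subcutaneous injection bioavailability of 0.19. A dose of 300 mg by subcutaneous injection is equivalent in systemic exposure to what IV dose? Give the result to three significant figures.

Systemic exposure from an extravascular dose = F × D_ev, so the equivalent IV dose is F × D_ev.
D_iv = F × D_ev = 0.19 × 300 = 57 mg

D_iv = 57.0 mg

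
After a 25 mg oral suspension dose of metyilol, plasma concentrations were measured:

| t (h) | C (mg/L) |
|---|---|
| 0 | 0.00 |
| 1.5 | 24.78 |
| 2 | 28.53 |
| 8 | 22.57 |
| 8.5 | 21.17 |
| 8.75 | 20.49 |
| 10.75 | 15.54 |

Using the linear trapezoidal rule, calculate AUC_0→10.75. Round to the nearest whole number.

AUC = 237 mg/L·h

Trapezoidal AUC_0→10.75:
  [0→1.5]: (0.00+24.78)/2 × 1.5 = 18.585
  [1.5→2]: (24.78+28.53)/2 × 0.5 = 13.3275
  [2→8]: (28.53+22.57)/2 × 6 = 153.3
  [8→8.5]: (22.57+21.17)/2 × 0.5 = 10.935
  [8.5→8.75]: (21.17+20.49)/2 × 0.25 = 5.2075
  [8.75→10.75]: (20.49+15.54)/2 × 2 = 36.03
  Sum = 237.385 mg/L·h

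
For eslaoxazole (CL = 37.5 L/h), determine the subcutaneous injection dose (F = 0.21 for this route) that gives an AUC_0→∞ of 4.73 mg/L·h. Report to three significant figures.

Dose = 845 mg

Dose = CL × AUC_0→∞ / F
     = 37.5 × 4.73 / 0.21 = 844.643 mg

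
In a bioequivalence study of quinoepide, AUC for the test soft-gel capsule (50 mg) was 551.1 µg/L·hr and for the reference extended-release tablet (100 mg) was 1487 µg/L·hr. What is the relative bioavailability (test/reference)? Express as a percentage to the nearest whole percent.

F_rel = 74%

F_rel = (AUC_test/D_test) / (AUC_ref/D_ref)
      = (551.1/50) / (1487/100)
      = 11.022 / 14.87 = 0.7412 = 74.12%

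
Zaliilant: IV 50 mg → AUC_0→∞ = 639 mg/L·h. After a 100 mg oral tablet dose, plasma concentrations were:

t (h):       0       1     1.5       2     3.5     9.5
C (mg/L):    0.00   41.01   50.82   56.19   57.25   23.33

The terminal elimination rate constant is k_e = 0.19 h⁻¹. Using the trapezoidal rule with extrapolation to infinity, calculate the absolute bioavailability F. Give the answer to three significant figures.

F = 0.407

Trapezoidal AUC_0→9.5 (oral tablet):
  [0→1]: (0.00+41.01)/2 × 1 = 20.505
  [1→1.5]: (41.01+50.82)/2 × 0.5 = 22.9575
  [1.5→2]: (50.82+56.19)/2 × 0.5 = 26.7525
  [2→3.5]: (56.19+57.25)/2 × 1.5 = 85.08
  [3.5→9.5]: (57.25+23.33)/2 × 6 = 241.74
  Sum = 397.035 mg/L·h
Tail: C_last/k_e = 23.33/0.19 = 122.789
AUC_0→∞ (oral tablet) = 397.035 + 122.789 = 519.824 mg/L·h
F = (AUC_ev/D_ev)/(AUC_iv/D_iv) = (519.824/100)/(639/50) = 5.19824/12.78 = 0.4067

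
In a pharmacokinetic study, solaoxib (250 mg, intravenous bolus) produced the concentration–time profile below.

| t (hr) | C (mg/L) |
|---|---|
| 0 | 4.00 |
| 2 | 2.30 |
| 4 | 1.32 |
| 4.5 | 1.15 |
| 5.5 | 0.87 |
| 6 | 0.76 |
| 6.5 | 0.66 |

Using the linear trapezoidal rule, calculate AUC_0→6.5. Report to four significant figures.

Trapezoidal AUC_0→6.5:
  [0→2]: (4.00+2.30)/2 × 2 = 6.3
  [2→4]: (2.30+1.32)/2 × 2 = 3.62
  [4→4.5]: (1.32+1.15)/2 × 0.5 = 0.6175
  [4.5→5.5]: (1.15+0.87)/2 × 1 = 1.01
  [5.5→6]: (0.87+0.76)/2 × 0.5 = 0.4075
  [6→6.5]: (0.76+0.66)/2 × 0.5 = 0.355
  Sum = 12.31 mg/L·hr

AUC = 12.31 mg/L·hr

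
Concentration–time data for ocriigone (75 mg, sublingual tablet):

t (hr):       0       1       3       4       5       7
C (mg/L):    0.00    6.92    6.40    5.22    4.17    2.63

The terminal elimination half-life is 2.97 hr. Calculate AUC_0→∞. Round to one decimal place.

Trapezoidal AUC_0→7:
  [0→1]: (0.00+6.92)/2 × 1 = 3.46
  [1→3]: (6.92+6.40)/2 × 2 = 13.32
  [3→4]: (6.40+5.22)/2 × 1 = 5.81
  [4→5]: (5.22+4.17)/2 × 1 = 4.695
  [5→7]: (4.17+2.63)/2 × 2 = 6.8
  Sum = 34.085 mg/L·hr
k_e = ln2 / t½ = 0.693147 / 2.97 = 0.2334 hr^-1
Extrapolated tail: C_last / k_e = 2.63 / 0.2334 = 11.268
AUC_0→∞ = 34.085 + 11.268 = 45.353 mg/L·hr

AUC = 45.4 mg/L·hr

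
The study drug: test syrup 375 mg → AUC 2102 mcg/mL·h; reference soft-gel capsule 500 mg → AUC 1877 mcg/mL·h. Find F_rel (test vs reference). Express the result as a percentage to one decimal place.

F_rel = (AUC_test/D_test) / (AUC_ref/D_ref)
      = (2102/375) / (1877/500)
      = 5.60533 / 3.754 = 1.4932 = 149.32%

F_rel = 149.3%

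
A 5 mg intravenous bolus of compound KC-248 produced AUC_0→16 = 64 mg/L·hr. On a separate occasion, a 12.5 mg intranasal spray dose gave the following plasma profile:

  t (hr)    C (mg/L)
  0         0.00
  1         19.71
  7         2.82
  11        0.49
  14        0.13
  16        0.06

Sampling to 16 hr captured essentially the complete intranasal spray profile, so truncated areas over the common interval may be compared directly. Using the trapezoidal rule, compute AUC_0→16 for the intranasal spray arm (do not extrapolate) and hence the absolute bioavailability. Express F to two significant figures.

Trapezoidal AUC_0→16 (intranasal spray):
  [0→1]: (0.00+19.71)/2 × 1 = 9.855
  [1→7]: (19.71+2.82)/2 × 6 = 67.59
  [7→11]: (2.82+0.49)/2 × 4 = 6.62
  [11→14]: (0.49+0.13)/2 × 3 = 0.93
  [14→16]: (0.13+0.06)/2 × 2 = 0.19
  Sum = 85.185 mg/L·hr
F = (AUC_ev/D_ev)/(AUC_iv/D_iv) = (85.185/12.5)/(64/5) = 6.8148/12.8 = 0.5324

F = 0.53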